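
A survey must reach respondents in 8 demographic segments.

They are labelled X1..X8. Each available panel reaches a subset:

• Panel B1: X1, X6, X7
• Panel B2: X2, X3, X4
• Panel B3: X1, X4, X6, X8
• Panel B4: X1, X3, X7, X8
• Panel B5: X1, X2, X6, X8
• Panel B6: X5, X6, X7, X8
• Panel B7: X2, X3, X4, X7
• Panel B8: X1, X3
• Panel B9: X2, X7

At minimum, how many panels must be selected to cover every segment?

B4 and B6 and B7 together: B4 ∪ B6 ∪ B7 = {X1, X2, X3, X4, X5, X6, X7, X8} — every segment is covered.
Only B6 contains X5, so B6 is forced; the remaining 4 segments need at least 2 more panels (each remaining panel adds at most 3) — so at least 3 panels are needed, and 3 is optimal.

3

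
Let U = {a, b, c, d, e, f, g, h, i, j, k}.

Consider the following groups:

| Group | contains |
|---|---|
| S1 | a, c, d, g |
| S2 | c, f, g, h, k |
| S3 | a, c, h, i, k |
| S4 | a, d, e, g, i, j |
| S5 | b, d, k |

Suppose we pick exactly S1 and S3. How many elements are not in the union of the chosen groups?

Union of S1, S3 = {a, c, d, g, h, i, k}.
Not covered: b, e, f, j — 4 elements.

4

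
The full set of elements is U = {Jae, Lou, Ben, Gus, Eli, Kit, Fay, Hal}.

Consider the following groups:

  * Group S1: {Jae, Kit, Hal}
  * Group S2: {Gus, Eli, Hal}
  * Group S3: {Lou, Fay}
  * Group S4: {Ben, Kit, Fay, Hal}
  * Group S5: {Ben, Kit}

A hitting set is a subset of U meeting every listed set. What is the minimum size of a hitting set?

H = {Lou, Gus, Kit} meets every group (each contains at least one member of H), and |H| = 3.
The groups S2, S3, S5 are pairwise disjoint, so any hitting set needs a separate element for each — at least 3. Hence 3 is optimal.

3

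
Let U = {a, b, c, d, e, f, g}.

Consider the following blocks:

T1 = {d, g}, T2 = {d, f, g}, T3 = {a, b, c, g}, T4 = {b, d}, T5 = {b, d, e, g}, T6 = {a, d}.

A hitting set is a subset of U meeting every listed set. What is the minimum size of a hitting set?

2

The 2 items {d, g} hit every block.
No single item lies in every block, so at least 2 are needed and 2 is optimal.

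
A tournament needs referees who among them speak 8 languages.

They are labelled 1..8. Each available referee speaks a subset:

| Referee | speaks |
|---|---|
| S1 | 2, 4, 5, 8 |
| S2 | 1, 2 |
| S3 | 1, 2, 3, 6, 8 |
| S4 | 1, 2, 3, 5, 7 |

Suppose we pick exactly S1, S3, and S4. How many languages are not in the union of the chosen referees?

0

Union of S1, S3, S4 = {1, 2, 3, 4, 5, 6, 7, 8} — that's every language, so 0 are uncovered.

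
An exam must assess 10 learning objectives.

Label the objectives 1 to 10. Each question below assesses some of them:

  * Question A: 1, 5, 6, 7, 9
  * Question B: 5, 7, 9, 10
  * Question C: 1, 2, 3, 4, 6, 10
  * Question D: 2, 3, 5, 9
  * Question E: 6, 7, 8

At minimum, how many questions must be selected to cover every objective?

3

C and D and E together: C ∪ D ∪ E = {1, 2, 3, 4, 5, 6, 7, 8, 9, 10} — every objective is covered.
Only C contains 4, so C is forced; the remaining 4 objectives need at least 2 more questions (each remaining question adds at most 3) — so at least 3 questions are needed, and 3 is optimal.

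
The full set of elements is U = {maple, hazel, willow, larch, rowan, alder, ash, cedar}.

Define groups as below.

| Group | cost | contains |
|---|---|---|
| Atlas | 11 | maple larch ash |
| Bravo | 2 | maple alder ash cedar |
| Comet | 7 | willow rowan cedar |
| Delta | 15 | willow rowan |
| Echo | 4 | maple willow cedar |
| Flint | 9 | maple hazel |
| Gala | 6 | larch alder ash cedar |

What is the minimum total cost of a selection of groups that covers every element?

22

Comet, Flint, Gala together cover every element (Comet ∪ Flint ∪ Gala = {maple, hazel, willow, larch, rowan, alder, ash, cedar}); total cost 7 + 9 + 6 = 22.
The greedy pick Bravo, Comet, Gala, Flint costs 24; no covering selection beats 22.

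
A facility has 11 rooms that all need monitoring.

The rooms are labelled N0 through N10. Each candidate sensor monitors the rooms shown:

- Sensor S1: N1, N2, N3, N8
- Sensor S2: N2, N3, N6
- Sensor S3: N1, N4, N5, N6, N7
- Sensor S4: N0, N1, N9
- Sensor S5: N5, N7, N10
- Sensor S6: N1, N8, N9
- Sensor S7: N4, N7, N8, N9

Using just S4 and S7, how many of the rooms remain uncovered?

5

Union of S4, S7 = {N0, N1, N4, N7, N8, N9}.
Not covered: N2, N3, N5, N6, N10 — 5 rooms.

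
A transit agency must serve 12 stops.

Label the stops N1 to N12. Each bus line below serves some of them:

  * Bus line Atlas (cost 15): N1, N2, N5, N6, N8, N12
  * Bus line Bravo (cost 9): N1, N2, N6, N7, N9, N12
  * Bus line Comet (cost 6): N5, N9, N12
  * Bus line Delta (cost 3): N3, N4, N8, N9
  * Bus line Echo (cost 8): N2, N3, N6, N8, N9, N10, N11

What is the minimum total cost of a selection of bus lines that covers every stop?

26

Bravo, Comet, Delta, Echo together cover every stop (Bravo ∪ Comet ∪ Delta ∪ Echo = {N1, N2, N3, N4, N5, N6, N7, N8, N9, N10, N11, N12}); total cost 9 + 6 + 3 + 8 = 26.
No covering selection has total cost below 26.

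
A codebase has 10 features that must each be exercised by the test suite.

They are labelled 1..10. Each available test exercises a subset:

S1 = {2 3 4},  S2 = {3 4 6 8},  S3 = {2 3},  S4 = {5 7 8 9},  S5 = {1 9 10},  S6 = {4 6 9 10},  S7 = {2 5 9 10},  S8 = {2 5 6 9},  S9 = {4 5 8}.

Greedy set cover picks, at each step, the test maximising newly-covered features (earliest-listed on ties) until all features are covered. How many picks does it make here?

4

Greedy: pick S2 (covers 4 new) → pick S7 (covers 4 new) → pick S4 (covers 1 new) → pick S5 (covers 1 new). Total picks: 4.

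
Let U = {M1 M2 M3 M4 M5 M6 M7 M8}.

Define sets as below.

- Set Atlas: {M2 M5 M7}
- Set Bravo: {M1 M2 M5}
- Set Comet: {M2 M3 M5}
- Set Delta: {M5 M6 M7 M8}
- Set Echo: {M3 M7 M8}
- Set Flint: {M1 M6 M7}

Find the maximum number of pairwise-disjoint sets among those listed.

Comet, Flint are pairwise disjoint (Comet={M2,M3,M5}; Flint={M1,M6,M7}).
Every remaining set overlaps one of these, and no 3 of the listed sets are pairwise disjoint, so 2 is the maximum.

2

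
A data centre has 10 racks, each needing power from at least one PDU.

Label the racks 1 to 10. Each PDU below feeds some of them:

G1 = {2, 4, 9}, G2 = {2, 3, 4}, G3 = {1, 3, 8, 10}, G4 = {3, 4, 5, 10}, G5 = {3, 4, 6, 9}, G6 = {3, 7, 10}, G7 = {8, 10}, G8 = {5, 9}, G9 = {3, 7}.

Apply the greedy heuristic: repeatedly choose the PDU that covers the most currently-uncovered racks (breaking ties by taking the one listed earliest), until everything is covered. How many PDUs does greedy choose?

Greedy: pick G3 (covers 4 new) → pick G1 (covers 3 new) → pick G4 (covers 1 new) → pick G5 (covers 1 new) → pick G6 (covers 1 new). Total picks: 5.

5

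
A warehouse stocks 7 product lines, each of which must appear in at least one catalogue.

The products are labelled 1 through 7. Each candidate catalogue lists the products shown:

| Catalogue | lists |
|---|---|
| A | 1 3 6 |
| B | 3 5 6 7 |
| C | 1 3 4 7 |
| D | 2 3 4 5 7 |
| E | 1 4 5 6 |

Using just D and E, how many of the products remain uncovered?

Union of D, E = {1, 2, 3, 4, 5, 6, 7} — that's every product, so 0 are uncovered.

0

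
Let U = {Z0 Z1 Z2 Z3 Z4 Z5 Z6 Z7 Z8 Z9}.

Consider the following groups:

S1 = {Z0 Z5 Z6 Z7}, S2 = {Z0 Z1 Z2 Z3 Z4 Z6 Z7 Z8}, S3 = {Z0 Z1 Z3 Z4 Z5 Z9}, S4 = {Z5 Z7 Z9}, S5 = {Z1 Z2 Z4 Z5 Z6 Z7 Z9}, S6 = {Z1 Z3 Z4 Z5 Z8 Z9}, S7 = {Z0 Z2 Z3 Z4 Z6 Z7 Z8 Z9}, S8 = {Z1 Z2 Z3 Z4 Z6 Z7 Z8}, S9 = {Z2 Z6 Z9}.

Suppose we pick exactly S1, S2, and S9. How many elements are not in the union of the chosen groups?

0

Union of S1, S2, S9 = {Z0, Z1, Z2, Z3, Z4, Z5, Z6, Z7, Z8, Z9} — that's every element, so 0 are uncovered.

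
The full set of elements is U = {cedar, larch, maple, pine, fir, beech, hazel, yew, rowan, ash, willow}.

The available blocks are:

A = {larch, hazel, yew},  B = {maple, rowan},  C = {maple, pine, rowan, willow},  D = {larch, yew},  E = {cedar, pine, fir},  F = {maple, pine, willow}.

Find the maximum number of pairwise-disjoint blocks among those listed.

3

B, D, E are pairwise disjoint (B={maple,rowan}; D={larch,yew}; E={cedar,pine,fir}).
Every remaining block overlaps one of these, and no 4 of the listed blocks are pairwise disjoint, so 3 is the maximum.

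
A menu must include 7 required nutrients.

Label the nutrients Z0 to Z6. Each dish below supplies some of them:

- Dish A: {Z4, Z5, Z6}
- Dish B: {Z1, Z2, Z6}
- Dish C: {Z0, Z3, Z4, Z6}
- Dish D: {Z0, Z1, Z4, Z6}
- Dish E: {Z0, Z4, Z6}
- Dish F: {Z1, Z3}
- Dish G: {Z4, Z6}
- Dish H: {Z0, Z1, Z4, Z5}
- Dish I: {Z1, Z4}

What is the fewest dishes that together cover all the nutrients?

Take {A, B, C}. Their union is {Z0, Z1, Z2, Z3, Z4, Z5, Z6}, which is all 7 nutrients.
Only B contains Z2, so B is forced; the remaining 4 nutrients need at least 2 more dishes (each remaining dish adds at most 3) — so at least 3 dishes are needed, and 3 is optimal.

3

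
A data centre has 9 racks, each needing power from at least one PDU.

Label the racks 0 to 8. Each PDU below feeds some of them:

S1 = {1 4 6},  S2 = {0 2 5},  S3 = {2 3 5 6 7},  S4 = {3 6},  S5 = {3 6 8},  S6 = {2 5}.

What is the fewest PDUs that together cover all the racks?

S1 and S2 and S3 and S5 together: S1 ∪ S2 ∪ S3 ∪ S5 = {0, 1, 2, 3, 4, 5, 6, 7, 8} — every rack is covered.
No 3 of the 6 PDUs cover everything (all 20 combinations miss at least one rack), so 4 is optimal.

4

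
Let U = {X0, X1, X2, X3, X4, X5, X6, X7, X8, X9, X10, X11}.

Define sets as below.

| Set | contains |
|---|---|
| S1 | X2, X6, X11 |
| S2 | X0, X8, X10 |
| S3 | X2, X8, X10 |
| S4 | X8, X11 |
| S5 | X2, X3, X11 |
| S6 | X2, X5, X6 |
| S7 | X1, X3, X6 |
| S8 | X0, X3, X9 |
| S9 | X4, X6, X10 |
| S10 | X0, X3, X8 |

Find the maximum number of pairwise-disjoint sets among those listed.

3

S4, S6, S8 are pairwise disjoint (S4={X8,X11}; S6={X2,X5,X6}; S8={X0,X3,X9}).
Every remaining set overlaps one of these, and no 4 of the listed sets are pairwise disjoint, so 3 is the maximum.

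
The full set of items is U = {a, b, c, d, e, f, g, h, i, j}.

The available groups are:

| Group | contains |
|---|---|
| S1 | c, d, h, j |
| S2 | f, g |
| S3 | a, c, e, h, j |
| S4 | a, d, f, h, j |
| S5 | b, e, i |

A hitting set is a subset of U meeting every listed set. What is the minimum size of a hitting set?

3

The 3 items {e, g, h} hit every group.
The groups S1, S2, S5 are pairwise disjoint, so any hitting set needs a separate item for each — at least 3. Hence 3 is optimal.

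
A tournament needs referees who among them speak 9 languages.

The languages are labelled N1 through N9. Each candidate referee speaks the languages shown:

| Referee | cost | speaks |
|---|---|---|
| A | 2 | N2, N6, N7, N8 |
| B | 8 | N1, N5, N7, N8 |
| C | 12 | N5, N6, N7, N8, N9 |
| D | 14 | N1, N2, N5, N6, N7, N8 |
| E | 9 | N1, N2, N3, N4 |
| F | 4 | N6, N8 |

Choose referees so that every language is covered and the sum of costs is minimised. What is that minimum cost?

C, E together cover every language (C ∪ E = {N1, N2, N3, N4, N5, N6, N7, N8, N9}); total cost 12 + 9 = 21.
The greedy pick A, E, C costs 23; no covering selection beats 21.

21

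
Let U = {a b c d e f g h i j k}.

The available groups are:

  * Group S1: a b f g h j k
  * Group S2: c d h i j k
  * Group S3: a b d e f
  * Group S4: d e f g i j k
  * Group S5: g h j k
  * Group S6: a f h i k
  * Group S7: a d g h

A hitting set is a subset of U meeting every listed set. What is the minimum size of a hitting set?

2

T = {a, k} meets every group (each contains at least one member of T), and |T| = 2.
The groups S3, S5 are pairwise disjoint, so any hitting set needs a separate point for each — at least 2. Hence 2 is optimal.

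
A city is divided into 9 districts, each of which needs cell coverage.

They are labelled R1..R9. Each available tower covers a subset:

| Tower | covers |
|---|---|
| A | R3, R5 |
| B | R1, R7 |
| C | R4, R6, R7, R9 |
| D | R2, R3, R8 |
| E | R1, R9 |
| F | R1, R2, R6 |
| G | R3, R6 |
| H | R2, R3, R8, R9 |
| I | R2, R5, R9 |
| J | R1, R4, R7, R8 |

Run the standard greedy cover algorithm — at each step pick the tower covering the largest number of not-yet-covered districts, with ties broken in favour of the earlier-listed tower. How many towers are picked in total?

4

Greedy: pick C (covers 4 new) → pick D (covers 3 new) → pick A (covers 1 new) → pick B (covers 1 new). Total picks: 4.
(The true minimum cover uses only 3 towers, so greedy is not optimal here.)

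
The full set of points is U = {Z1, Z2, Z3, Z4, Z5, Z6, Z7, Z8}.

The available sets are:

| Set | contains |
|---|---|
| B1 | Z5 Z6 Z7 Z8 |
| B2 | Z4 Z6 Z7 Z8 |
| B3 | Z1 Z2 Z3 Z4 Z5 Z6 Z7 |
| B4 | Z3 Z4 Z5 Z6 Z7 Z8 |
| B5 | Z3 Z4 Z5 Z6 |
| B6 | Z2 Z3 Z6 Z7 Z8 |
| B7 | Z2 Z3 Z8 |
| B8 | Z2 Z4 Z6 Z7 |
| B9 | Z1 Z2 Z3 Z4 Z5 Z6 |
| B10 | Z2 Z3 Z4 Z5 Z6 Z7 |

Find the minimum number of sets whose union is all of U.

2

B2 and B9 cover everything between them: the union {Z1, Z2, Z3, Z4, Z5, Z6, Z7, Z8} is all of U.
No single set has all 8 points (the largest, B3, has 7), so 2 is optimal.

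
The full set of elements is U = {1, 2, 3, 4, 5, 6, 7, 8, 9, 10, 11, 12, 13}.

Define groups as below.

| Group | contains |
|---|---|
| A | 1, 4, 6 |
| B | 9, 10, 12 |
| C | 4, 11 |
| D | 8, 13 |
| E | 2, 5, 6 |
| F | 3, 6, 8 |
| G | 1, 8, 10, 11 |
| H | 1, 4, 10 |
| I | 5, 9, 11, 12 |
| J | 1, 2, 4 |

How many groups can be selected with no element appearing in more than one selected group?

4

B, C, D, E are pairwise disjoint (B={9,10,12}; C={4,11}; D={8,13}; E={2,5,6}).
Every remaining group overlaps one of these, and no 5 of the listed groups are pairwise disjoint, so 4 is the maximum.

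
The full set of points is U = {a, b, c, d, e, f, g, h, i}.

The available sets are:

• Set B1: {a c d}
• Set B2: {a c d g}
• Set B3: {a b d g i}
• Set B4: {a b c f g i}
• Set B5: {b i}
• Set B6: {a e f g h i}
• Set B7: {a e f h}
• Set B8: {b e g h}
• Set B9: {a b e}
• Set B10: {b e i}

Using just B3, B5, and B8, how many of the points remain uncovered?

2

Union of B3, B5, B8 = {a, b, d, e, g, h, i}.
Not covered: c, f — 2 points.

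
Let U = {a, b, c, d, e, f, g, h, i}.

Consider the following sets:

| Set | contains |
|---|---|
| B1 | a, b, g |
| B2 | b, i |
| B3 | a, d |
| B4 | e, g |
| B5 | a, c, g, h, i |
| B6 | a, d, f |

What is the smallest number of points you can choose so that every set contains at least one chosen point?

3

Take T = {b, d, g}. Each listed set contains at least one of these, so T is a hitting set of size 3.
The sets B2, B3, B4 are pairwise disjoint, so any hitting set needs a separate point for each — at least 3. Hence 3 is optimal.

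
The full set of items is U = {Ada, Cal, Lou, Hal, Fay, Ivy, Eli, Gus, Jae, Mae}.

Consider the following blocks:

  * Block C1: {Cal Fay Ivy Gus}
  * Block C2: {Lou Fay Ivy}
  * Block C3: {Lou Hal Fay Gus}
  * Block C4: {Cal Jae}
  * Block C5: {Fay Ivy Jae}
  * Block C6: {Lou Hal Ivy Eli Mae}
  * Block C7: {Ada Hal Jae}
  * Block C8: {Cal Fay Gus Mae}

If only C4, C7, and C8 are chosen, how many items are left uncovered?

3

Union of C4, C7, C8 = {Ada, Cal, Hal, Fay, Gus, Jae, Mae}.
Not covered: Lou, Ivy, Eli — 3 items.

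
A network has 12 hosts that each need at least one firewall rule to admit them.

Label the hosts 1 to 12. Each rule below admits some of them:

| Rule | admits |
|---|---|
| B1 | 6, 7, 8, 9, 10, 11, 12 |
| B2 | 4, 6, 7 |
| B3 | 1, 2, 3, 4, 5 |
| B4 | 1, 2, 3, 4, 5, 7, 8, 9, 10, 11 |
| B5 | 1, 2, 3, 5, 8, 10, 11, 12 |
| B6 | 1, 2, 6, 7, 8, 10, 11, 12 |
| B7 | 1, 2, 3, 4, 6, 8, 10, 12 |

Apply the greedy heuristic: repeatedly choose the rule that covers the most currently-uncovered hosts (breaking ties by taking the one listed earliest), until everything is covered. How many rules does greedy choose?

2

Greedy: pick B4 (covers 10 new) → pick B1 (covers 2 new). Total picks: 2.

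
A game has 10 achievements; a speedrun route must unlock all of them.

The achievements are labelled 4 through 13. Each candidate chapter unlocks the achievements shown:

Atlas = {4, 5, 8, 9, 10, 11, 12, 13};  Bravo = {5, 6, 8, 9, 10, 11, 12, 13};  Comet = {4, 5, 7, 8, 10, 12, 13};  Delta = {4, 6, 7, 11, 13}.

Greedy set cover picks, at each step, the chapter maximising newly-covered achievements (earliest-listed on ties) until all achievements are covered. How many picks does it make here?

Greedy: pick Atlas (covers 8 new) → pick Delta (covers 2 new). Total picks: 2.

2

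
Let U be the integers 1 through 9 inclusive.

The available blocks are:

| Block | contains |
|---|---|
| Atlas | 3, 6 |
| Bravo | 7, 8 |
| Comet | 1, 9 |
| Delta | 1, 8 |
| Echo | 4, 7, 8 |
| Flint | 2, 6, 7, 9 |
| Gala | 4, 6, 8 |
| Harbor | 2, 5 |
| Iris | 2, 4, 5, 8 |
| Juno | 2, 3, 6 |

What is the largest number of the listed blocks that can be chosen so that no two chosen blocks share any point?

Atlas, Bravo, Comet, Harbor are pairwise disjoint (Atlas={3,6}; Bravo={7,8}; Comet={1,9}; Harbor={2,5}).
Every remaining block overlaps one of these, and no 5 of the listed blocks are pairwise disjoint, so 4 is the maximum.

4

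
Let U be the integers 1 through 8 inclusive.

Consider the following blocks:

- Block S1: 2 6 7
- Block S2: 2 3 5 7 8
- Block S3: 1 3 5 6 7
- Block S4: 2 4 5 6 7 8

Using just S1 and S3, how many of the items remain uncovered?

Union of S1, S3 = {1, 2, 3, 5, 6, 7}.
Not covered: 4, 8 — 2 items.

2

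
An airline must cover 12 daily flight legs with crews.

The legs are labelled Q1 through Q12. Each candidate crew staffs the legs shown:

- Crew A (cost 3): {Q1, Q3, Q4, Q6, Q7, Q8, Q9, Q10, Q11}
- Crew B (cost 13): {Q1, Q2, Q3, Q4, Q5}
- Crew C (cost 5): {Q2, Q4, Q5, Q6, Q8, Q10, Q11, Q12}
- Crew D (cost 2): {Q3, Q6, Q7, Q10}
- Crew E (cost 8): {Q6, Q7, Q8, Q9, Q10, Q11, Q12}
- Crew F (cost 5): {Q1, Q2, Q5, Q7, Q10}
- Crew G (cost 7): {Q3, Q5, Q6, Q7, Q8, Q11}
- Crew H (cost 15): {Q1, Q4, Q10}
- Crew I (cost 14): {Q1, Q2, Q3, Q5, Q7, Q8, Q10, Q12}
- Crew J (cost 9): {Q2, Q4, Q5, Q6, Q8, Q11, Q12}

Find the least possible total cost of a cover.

A, C together cover every leg (A ∪ C = {Q1, Q2, Q3, Q4, Q5, Q6, Q7, Q8, Q9, Q10, Q11, Q12}); total cost 3 + 5 = 8.
No covering selection has total cost below 8.

8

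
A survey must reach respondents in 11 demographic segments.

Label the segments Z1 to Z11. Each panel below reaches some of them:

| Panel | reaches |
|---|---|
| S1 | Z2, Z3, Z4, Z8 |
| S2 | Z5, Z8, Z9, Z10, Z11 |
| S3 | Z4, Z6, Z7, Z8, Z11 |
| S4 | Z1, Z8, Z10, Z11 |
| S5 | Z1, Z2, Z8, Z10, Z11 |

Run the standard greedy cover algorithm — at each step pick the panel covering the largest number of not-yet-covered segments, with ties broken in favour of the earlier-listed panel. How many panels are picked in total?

Greedy: pick S2 (covers 5 new) → pick S1 (covers 3 new) → pick S3 (covers 2 new) → pick S4 (covers 1 new). Total picks: 4.

4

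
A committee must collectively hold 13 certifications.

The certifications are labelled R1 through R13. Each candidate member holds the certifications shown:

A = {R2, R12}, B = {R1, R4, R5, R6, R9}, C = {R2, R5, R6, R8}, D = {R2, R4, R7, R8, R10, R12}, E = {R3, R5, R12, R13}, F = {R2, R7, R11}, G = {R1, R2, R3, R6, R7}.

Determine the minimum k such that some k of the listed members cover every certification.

4

B and D and E and F together: B ∪ D ∪ E ∪ F = {R1, R2, R3, R4, R5, R6, R7, R8, R9, R10, R11, R12, R13} — every certification is covered.
No 3 of the 7 members cover everything (all 35 combinations miss at least one certification), so 4 is optimal.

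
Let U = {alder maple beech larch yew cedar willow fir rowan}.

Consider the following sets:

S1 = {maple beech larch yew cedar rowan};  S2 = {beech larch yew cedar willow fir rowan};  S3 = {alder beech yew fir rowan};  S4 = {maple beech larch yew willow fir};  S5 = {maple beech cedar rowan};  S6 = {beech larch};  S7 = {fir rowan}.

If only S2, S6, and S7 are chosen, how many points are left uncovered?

Union of S2, S6, S7 = {beech, larch, yew, cedar, willow, fir, rowan}.
Not covered: alder, maple — 2 points.

2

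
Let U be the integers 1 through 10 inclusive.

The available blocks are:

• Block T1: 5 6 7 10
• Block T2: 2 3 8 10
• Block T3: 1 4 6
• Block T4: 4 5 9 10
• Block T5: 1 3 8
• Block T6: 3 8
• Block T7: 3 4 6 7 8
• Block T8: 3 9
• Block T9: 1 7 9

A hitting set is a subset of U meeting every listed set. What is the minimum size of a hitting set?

3

H = {3, 4, 7} meets every block (each contains at least one member of H), and |H| = 3.
No choice of 2 points meets every block, so 3 is the minimum.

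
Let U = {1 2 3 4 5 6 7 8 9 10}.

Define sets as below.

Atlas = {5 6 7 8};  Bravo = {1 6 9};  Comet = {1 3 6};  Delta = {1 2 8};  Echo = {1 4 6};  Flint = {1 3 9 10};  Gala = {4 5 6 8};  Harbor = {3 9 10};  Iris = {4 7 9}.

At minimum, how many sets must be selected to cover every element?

Atlas and Delta and Harbor and Iris together: Atlas ∪ Delta ∪ Harbor ∪ Iris = {1, 2, 3, 4, 5, 6, 7, 8, 9, 10} — every element is covered.
Only Delta contains 2, so Delta is forced; the remaining 7 elements need at least 3 more sets (each remaining set adds at most 3) — so at least 4 sets are needed, and 4 is optimal.

4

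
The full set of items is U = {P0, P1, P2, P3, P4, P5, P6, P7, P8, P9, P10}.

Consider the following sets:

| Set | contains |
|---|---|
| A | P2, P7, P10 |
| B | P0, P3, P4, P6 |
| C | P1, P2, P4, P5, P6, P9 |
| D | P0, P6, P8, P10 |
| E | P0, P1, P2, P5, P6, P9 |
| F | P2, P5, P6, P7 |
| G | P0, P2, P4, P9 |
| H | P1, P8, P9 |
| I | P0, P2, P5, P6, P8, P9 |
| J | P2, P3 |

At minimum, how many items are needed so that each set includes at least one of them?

T = {P2, P3, P8} meets every set (each contains at least one member of T), and |T| = 3.
The sets A, B, H are pairwise disjoint, so any hitting set needs a separate item for each — at least 3. Hence 3 is optimal.

3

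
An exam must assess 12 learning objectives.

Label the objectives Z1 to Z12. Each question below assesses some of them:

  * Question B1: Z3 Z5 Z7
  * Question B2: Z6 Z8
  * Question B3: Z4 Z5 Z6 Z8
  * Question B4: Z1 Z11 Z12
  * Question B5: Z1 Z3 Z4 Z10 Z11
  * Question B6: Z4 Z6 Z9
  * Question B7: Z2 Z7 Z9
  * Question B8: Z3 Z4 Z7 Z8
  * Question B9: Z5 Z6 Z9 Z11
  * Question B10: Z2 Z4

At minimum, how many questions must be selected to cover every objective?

4

Take {B3, B4, B5, B7}. Their union is {Z1, Z2, Z3, Z4, Z5, Z6, Z7, Z8, Z9, Z10, Z11, Z12}, which is all 12 objectives.
Only B5 contains Z10, so B5 is forced; the remaining 7 objectives need at least 3 more questions (each remaining question adds at most 3) — so at least 4 questions are needed, and 4 is optimal.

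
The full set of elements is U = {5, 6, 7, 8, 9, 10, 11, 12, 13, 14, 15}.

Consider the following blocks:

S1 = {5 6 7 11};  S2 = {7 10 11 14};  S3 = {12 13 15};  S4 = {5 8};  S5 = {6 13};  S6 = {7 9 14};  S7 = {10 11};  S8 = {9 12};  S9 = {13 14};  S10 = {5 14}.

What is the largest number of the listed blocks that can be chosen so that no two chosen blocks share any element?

4

S4, S5, S7, S8 are pairwise disjoint (S4={5,8}; S5={6,13}; S7={10,11}; S8={9,12}).
Every remaining block overlaps one of these, and no 5 of the listed blocks are pairwise disjoint, so 4 is the maximum.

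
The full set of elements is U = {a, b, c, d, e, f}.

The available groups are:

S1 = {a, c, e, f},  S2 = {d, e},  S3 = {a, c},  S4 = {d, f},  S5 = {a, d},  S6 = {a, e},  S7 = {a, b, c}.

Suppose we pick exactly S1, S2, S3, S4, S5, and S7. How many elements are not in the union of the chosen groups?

0

Union of S1, S2, S3, S4, S5, S7 = {a, b, c, d, e, f} — that's every element, so 0 are uncovered.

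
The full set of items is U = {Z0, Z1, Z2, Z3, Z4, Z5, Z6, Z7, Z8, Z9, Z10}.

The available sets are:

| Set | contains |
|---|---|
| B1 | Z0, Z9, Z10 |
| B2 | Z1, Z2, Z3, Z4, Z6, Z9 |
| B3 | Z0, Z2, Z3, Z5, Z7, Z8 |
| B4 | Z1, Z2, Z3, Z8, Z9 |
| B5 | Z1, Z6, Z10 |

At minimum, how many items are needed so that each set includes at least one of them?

Take H = {Z0, Z1}. Each listed set contains at least one of these, so H is a hitting set of size 2.
The sets B3, B5 are pairwise disjoint, so any hitting set needs a separate item for each — at least 2. Hence 2 is optimal.

2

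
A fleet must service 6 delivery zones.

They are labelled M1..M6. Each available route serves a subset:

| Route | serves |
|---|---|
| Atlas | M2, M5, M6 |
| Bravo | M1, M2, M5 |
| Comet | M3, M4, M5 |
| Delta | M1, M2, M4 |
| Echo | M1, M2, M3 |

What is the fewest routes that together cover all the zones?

Take {Atlas, Bravo, Comet}. Their union is {M1, M2, M3, M4, M5, M6}, which is all 6 zones.
Only Atlas contains M6, so Atlas is forced; the remaining 3 zones need at least 2 more routes (each remaining route adds at most 2) — so at least 3 routes are needed, and 3 is optimal.

3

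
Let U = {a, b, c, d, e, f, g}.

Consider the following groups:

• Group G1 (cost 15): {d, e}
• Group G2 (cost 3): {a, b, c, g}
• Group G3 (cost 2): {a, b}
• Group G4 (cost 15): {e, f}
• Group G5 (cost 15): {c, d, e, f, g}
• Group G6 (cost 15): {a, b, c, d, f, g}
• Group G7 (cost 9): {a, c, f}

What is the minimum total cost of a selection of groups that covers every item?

17

G3, G5 together cover every item (G3 ∪ G5 = {a, b, c, d, e, f, g}); total cost 2 + 15 = 17.
The greedy pick G2, G5 costs 18; no covering selection beats 17.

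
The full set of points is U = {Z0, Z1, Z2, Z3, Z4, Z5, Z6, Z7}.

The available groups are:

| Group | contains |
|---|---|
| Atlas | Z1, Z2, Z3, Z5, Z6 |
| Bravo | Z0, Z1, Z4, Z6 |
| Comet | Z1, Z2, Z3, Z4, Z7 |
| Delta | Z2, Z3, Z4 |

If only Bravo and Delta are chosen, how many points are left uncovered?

2

Union of Bravo, Delta = {Z0, Z1, Z2, Z3, Z4, Z6}.
Not covered: Z5, Z7 — 2 points.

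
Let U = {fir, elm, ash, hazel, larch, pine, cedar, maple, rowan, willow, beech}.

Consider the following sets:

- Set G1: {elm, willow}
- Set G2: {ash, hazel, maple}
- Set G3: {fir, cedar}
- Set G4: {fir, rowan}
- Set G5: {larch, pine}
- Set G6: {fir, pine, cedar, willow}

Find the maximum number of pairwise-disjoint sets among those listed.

4

G1, G2, G3, G5 are pairwise disjoint (G1={elm,willow}; G2={ash,hazel,maple}; G3={fir,cedar}; G5={larch,pine}).
Every remaining set overlaps one of these, and no 5 of the listed sets are pairwise disjoint, so 4 is the maximum.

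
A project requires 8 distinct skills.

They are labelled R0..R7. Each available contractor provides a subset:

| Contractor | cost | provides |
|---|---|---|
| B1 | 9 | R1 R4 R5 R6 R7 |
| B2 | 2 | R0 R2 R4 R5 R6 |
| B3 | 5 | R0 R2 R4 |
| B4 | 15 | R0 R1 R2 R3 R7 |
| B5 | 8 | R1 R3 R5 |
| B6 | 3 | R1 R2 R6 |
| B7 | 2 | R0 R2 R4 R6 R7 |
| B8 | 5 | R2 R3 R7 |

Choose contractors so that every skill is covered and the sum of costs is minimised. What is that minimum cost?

B2, B6, B8 together cover every skill (B2 ∪ B6 ∪ B8 = {R0, R1, R2, R3, R4, R5, R6, R7}); total cost 2 + 3 + 5 = 10.
The greedy pick B2, B7, B6, B8 costs 12; no covering selection beats 10.

10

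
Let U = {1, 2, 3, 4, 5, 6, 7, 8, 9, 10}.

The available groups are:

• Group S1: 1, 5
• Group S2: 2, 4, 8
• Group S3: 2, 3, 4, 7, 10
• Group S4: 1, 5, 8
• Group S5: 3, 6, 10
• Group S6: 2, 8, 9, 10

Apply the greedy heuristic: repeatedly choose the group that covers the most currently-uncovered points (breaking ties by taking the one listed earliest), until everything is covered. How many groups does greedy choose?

4

Greedy: pick S3 (covers 5 new) → pick S4 (covers 3 new) → pick S5 (covers 1 new) → pick S6 (covers 1 new). Total picks: 4.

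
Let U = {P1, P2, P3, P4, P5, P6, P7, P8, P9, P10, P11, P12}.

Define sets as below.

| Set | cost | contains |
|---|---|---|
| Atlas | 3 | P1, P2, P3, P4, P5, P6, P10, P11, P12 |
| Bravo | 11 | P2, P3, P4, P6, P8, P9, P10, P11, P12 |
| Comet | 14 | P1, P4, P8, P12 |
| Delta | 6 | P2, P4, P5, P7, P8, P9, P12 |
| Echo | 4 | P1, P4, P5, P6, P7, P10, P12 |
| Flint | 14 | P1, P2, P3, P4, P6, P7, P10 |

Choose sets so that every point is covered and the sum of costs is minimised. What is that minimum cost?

9

Atlas, Delta together cover every point (Atlas ∪ Delta = {P1, P2, P3, P4, P5, P6, P7, P8, P9, P10, P11, P12}); total cost 3 + 6 = 9.
No covering selection has total cost below 9.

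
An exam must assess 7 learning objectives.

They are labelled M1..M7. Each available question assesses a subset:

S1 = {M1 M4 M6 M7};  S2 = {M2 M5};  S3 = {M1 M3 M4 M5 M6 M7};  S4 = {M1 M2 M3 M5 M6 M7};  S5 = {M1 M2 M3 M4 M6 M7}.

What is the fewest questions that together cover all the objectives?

2

Take {S4, S5}. Their union is {M1, M2, M3, M4, M5, M6, M7}, which is all 7 objectives.
No single question has all 7 objectives (the largest, S3, has 6), so 2 is optimal.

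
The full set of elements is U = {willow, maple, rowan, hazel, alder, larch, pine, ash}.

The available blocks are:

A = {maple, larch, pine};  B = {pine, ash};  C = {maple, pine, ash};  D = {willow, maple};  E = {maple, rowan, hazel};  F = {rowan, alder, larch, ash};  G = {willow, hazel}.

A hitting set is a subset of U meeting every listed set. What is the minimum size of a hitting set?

H = {maple, hazel, ash} meets every block (each contains at least one member of H), and |H| = 3.
No choice of 2 elements meets every block, so 3 is the minimum.

3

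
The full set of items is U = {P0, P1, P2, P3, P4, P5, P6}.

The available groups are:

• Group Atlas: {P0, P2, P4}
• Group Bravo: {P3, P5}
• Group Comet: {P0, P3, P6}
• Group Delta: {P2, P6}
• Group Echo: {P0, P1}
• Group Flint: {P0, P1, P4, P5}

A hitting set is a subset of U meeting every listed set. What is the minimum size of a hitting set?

Take H = {P0, P3, P6}. Each listed group contains at least one of these, so H is a hitting set of size 3.
The groups Bravo, Delta, Echo are pairwise disjoint, so any hitting set needs a separate item for each — at least 3. Hence 3 is optimal.

3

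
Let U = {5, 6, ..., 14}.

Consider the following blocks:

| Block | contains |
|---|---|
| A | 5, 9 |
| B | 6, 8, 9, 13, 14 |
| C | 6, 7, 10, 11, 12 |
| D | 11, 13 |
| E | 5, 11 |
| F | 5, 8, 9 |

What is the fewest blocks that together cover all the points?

A, B, and C cover everything between them: the union {5, 6, 7, 8, 9, 10, 11, 12, 13, 14} is all of U.
Only C contains 7, so C is forced; the remaining 5 points need at least 2 more blocks (each remaining block adds at most 4) — so at least 3 blocks are needed, and 3 is optimal.

3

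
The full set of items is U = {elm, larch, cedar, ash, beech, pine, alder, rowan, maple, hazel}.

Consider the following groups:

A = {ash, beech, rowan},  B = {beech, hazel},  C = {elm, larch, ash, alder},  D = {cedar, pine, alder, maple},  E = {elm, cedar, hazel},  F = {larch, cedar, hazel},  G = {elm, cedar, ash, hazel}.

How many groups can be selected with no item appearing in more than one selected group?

A, D are pairwise disjoint (A={ash,beech,rowan}; D={cedar,pine,alder,maple}).
Every remaining group overlaps one of these, and no 3 of the listed groups are pairwise disjoint, so 2 is the maximum.

2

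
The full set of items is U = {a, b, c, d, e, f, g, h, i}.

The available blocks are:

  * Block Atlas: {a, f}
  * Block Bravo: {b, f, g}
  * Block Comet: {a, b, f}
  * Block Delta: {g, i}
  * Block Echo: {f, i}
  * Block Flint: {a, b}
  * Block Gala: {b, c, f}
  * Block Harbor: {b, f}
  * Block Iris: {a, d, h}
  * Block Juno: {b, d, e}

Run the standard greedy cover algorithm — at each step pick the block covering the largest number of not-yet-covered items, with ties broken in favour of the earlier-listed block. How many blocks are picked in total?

5

Greedy: pick Bravo (covers 3 new) → pick Iris (covers 3 new) → pick Delta (covers 1 new) → pick Gala (covers 1 new) → pick Juno (covers 1 new). Total picks: 5.
(The true minimum cover uses only 4 blocks, so greedy is not optimal here.)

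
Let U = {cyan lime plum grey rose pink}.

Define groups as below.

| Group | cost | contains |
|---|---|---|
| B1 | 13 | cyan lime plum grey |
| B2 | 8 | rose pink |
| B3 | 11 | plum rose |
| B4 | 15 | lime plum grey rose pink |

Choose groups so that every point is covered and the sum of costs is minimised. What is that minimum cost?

B1, B2 together cover every point (B1 ∪ B2 = {cyan, lime, plum, grey, rose, pink}); total cost 13 + 8 = 21.
The greedy pick B4, B1 costs 28; no covering selection beats 21.

21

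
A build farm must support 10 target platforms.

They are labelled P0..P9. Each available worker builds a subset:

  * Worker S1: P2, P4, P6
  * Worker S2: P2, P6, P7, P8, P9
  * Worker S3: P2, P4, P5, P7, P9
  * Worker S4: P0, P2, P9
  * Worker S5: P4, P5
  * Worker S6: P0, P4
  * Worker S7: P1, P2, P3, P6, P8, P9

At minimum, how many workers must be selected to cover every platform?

3

S3 and S6 and S7 together: S3 ∪ S6 ∪ S7 = {P0, P1, P2, P3, P4, P5, P6, P7, P8, P9} — every platform is covered.
Only S7 contains P1, so S7 is forced; the remaining 4 platforms need at least 2 more workers (each remaining worker adds at most 3) — so at least 3 workers are needed, and 3 is optimal.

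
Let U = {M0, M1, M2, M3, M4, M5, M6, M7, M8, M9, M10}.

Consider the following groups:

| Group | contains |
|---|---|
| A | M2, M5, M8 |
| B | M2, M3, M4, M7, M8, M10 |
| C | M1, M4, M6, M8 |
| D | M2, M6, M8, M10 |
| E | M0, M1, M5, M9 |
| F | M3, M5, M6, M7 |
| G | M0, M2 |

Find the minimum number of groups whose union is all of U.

3

B, D, and E cover everything between them: the union {M0, M1, M2, M3, M4, M5, M6, M7, M8, M9, M10} is all of U.
Only E contains M9, so E is forced; the remaining 7 elements need at least 2 more groups (each remaining group adds at most 6) — so at least 3 groups are needed, and 3 is optimal.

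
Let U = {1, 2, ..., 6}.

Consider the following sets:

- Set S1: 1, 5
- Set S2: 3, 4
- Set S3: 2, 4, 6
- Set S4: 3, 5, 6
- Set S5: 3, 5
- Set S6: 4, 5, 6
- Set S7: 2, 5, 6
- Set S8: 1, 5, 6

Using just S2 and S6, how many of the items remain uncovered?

2

Union of S2, S6 = {3, 4, 5, 6}.
Not covered: 1, 2 — 2 items.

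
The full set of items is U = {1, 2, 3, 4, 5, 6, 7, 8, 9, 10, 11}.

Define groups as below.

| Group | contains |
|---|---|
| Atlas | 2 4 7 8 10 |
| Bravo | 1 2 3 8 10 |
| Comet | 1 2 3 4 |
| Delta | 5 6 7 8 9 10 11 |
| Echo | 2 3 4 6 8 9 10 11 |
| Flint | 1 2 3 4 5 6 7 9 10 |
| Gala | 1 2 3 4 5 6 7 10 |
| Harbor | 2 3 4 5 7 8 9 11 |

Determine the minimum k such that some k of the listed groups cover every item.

2

Take {Echo, Flint}. Their union is {1, 2, 3, 4, 5, 6, 7, 8, 9, 10, 11}, which is all 11 items.
No single group has all 11 items (the largest, Flint, has 9), so 2 is optimal.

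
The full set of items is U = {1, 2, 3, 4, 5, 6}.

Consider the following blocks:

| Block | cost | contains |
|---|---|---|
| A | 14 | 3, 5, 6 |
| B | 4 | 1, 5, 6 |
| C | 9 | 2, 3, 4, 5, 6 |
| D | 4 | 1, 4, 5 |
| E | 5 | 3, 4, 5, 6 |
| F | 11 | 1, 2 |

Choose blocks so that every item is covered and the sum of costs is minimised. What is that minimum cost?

13

C, D together cover every item (C ∪ D = {1, 2, 3, 4, 5, 6}); total cost 9 + 4 = 13.
The greedy pick E, B, C costs 18; no covering selection beats 13.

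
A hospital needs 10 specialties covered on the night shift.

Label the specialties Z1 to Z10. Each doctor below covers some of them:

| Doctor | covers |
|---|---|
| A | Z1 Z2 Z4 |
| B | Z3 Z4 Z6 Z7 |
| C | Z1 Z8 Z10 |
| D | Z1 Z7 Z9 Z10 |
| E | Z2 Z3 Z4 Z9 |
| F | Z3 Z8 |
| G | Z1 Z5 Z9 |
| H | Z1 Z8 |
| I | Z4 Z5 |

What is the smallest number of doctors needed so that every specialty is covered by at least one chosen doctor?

4

Take {A, B, C, G}. Their union is {Z1, Z2, Z3, Z4, Z5, Z6, Z7, Z8, Z9, Z10}, which is all 10 specialties.
No 3 of the 9 doctors cover everything (all 84 combinations miss at least one specialty), so 4 is optimal.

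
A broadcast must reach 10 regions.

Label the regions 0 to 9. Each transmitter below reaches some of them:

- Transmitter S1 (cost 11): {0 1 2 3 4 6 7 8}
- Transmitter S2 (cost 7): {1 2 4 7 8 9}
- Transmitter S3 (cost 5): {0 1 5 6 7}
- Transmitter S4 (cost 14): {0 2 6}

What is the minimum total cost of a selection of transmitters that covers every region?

23

S1, S2, S3 together cover every region (S1 ∪ S2 ∪ S3 = {0, 1, 2, 3, 4, 5, 6, 7, 8, 9}); total cost 11 + 7 + 5 = 23.
No covering selection has total cost below 23.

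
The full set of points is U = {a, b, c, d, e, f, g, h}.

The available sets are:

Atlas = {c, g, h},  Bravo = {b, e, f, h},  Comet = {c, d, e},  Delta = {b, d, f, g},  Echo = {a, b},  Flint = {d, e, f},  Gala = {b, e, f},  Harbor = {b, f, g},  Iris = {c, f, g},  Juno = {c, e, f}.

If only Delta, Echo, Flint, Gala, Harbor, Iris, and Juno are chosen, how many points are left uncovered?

1

Union of Delta, Echo, Flint, Gala, Harbor, Iris, Juno = {a, b, c, d, e, f, g}.
Not covered: h — 1 point.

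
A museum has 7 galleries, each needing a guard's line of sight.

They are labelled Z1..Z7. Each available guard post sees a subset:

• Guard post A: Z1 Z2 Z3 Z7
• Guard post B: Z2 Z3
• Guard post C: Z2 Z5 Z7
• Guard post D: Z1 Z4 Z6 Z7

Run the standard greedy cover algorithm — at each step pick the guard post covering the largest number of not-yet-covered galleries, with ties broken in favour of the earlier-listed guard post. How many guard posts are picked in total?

Greedy: pick A (covers 4 new) → pick D (covers 2 new) → pick C (covers 1 new). Total picks: 3.

3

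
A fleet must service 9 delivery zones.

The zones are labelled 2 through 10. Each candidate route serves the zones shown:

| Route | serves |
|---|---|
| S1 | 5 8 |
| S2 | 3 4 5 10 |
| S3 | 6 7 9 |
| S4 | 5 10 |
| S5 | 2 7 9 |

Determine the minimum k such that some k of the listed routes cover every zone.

4

S1 and S2 and S3 and S5 together: S1 ∪ S2 ∪ S3 ∪ S5 = {2, 3, 4, 5, 6, 7, 8, 9, 10} — every zone is covered.
Only S1 contains 8, so S1 is forced; the remaining 7 zones need at least 3 more routes (each remaining route adds at most 3) — so at least 4 routes are needed, and 4 is optimal.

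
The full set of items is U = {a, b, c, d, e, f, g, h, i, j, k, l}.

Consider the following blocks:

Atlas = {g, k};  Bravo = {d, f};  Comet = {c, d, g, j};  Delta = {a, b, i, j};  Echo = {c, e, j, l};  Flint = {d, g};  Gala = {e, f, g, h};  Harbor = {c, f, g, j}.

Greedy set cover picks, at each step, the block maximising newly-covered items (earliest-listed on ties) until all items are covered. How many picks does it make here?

Greedy: pick Comet (covers 4 new) → pick Delta (covers 3 new) → pick Gala (covers 3 new) → pick Atlas (covers 1 new) → pick Echo (covers 1 new). Total picks: 5.

5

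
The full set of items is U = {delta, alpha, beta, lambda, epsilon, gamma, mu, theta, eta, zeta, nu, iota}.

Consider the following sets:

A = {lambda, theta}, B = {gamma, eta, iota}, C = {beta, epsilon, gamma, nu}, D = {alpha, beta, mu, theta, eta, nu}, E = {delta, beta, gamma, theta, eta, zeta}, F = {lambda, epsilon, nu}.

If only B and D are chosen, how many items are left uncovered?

4

Union of B, D = {alpha, beta, gamma, mu, theta, eta, nu, iota}.
Not covered: delta, lambda, epsilon, zeta — 4 items.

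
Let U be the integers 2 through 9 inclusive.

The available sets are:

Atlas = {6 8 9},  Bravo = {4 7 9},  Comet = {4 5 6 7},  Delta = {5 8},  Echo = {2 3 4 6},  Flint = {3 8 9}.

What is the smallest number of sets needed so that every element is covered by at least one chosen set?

3

Take {Atlas, Comet, Echo}. Their union is {2, 3, 4, 5, 6, 7, 8, 9}, which is all 8 elements.
Only Echo contains 2, so Echo is forced; the remaining 4 elements need at least 2 more sets (each remaining set adds at most 2) — so at least 3 sets are needed, and 3 is optimal.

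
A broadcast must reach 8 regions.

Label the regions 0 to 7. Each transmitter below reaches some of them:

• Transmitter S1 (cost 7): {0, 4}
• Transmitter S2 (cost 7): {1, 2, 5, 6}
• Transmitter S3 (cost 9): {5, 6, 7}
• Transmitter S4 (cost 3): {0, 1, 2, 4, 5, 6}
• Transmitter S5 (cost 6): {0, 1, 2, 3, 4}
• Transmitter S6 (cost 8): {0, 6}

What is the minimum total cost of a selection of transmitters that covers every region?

S3, S5 together cover every region (S3 ∪ S5 = {0, 1, 2, 3, 4, 5, 6, 7}); total cost 9 + 6 = 15.
The greedy pick S4, S5, S3 costs 18; no covering selection beats 15.

15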